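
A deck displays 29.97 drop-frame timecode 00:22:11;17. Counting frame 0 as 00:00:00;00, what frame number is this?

39907

Complete 10-minute blocks: 2, each 17982 frames → 35964.
Remaining 2 whole minutes in the current block: 1800 + 1 × 1798 = 3598 frames.
Within the current minute: 11 × 30 + 17 − 2 = 345 (labels ;00/;01 skipped at this minute). Total = 35964 + 3598 + 345 = 39907.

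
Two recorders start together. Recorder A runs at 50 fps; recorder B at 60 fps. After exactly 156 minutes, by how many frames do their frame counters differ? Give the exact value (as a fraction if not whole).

93600 frames

156 min = 9360 s.
A emits 50 × 9360 = 468000 frames; B emits 60 × 9360 = 561600.
Difference = 93600 frames; B is ahead of A.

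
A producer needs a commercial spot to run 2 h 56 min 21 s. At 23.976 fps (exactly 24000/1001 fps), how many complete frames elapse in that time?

2 h 56 min 21 s = 10581 s.
Frames = 10581 × 24000/1001 = 253944000/1001 ≈ 253690.3097.
Complete frames: 253690.

253690 frames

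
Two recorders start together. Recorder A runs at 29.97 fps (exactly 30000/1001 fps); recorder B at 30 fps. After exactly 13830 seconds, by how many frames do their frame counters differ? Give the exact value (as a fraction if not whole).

414900/1001 frames

A emits 30000/1001 × 13830 = 414900000/1001 frames; B emits 30 × 13830 = 414900.
Difference = 414900/1001 frames (≈ 414.4855); B is ahead of A.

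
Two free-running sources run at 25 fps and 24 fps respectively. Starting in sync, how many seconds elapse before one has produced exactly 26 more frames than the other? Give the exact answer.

26 seconds

The gap grows by |24 − 25| = 1 frame per second.
Time for a 26-frame gap: 26 ÷ (1) = 26 s.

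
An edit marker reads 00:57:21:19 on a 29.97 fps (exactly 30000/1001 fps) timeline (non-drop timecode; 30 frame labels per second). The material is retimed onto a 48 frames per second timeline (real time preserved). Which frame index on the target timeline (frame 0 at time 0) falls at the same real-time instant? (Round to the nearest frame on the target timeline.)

frame 165364

Source frame index: (0×3600 + 57×60 + 21) × 30 + 19 = 103249.
Real time: 103249 / (30000/1001) = 103352249/30000 s.
Target frame: (103352249/30000) × (48) = 103352249/625 ≈ 165363.598 → 165364.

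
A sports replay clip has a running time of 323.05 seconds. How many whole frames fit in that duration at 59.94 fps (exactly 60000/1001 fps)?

Frames = 323.05 × 60000/1001 = 213000/11 ≈ 19363.6364.
Complete frames: 19363.

19363 frames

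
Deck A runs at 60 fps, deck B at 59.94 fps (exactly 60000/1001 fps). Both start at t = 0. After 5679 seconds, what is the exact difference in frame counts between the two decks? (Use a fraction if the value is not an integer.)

340740/1001 frames

A emits 60 × 5679 = 340740 frames; B emits 60000/1001 × 5679 = 340740000/1001.
Difference = 340740/1001 frames (≈ 340.3996); B is behind A.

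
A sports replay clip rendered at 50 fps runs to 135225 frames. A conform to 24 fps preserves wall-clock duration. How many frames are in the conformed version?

64908 frames

Target frames = source frames × (target rate / source rate) = 135225 × (24)/(50) = 135225 × 12/25 = 64908.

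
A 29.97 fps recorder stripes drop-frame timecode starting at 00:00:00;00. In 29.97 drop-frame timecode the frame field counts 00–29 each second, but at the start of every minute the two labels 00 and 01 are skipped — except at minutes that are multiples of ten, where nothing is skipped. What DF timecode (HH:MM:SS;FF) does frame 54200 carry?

Ten DF minutes hold 17982 frames, so frame 54200 lies in block 3 (frames 53946–71927) with 254 frames into that block.
The block's first minute is 1800 frames and the rest 1798 each; 254 frames reaches minute 0, so 3 × 18 + 0 × 2 = 54 labels have been skipped so far.
Adding those back, label number 54200 + 54 = 54254 at 30 labels/s is 1808 s + 14 f = 0 h 30 min 8 s frame 14, i.e. 00:30:08;14.

00:30:08;14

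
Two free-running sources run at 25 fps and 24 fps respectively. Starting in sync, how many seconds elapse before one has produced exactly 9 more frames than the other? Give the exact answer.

9 seconds

The gap grows by |24 − 25| = 1 frame per second.
Time for a 9-frame gap: 9 ÷ (1) = 9 s.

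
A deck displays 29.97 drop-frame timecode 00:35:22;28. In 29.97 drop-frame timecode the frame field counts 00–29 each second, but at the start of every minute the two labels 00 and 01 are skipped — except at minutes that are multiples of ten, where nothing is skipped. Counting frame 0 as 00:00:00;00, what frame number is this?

63624

Complete 10-minute blocks: 3, each 17982 frames → 53946.
Remaining 5 whole minutes in the current block: 1800 + 4 × 1798 = 8992 frames.
Within the current minute: 22 × 30 + 28 − 2 = 686 (labels ;00/;01 skipped at this minute). Total = 53946 + 8992 + 686 = 63624.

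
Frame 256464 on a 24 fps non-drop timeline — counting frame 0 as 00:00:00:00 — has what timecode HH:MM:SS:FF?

02:58:06:00

256464 ÷ 24 = 10686 full seconds, remainder 0 frames.
10686 s = 2 h 58 min 6 s.
Timecode: 02:58:06:00.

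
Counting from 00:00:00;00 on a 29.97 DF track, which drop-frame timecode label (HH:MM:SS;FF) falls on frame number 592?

Each 10-minute DF block holds 10 × 60 × 30 − 9 × 2 = 17982 frames. 592 ÷ 17982 → 0 full blocks, remainder 592.
Within the partial block the first minute is 1800 frames and each further minute 1798, so 0 further minute boundaries passed. Total skipped labels = 18 × 0 + 2 × 0 = 0.
Non-drop label index = 592 + 0 = 592; at 30 labels/s that is 00:00:19:22, i.e. DF 00:00:19;22.

00:00:19;22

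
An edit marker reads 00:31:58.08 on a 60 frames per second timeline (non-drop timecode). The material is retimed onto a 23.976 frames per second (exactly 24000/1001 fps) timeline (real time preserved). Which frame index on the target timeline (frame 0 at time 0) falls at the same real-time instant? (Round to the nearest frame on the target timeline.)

Source frame index: (0×3600 + 31×60 + 58) × 60 + 8 = 115088.
Real time: 115088 / (60) = 28772/15 s.
Target frame: (28772/15) × (24000/1001) = 46035200/1001 ≈ 45989.211 → 45989.

frame 45989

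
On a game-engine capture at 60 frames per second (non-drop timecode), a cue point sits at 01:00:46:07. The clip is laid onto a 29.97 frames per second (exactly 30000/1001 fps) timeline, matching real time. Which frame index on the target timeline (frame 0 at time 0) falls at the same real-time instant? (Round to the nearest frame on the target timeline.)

Source frame index: (1×3600 + 0×60 + 46) × 60 + 7 = 218767.
Real time: 218767 / (60) = 218767/60 s.
Target frame: (218767/60) × (30000/1001) = 109383500/1001 ≈ 109274.226 → 109274.

frame 109274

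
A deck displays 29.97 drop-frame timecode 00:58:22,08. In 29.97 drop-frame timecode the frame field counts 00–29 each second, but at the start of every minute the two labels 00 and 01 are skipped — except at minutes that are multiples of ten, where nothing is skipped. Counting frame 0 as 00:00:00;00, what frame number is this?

As if non-drop at 30 labels/s: (0 × 3600 + 58 × 60 + 22) × 30 + 8 = 105068.
Minute boundaries passed: 58; those not divisible by 10: 58 − 5 = 53; dropped labels = 2 × 53 = 106.
Actual frame index = 105068 − 106 = 104962.

104962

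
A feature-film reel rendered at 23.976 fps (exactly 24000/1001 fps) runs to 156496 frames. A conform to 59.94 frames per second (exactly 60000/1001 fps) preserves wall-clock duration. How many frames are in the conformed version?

Frames at target rate = 156496 × (60000/1001) / (24000/1001) = 391240.

391240 frames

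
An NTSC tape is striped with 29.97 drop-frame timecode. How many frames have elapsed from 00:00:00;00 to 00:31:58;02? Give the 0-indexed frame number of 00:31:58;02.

As if non-drop at 30 labels/s: (0 × 3600 + 31 × 60 + 58) × 30 + 2 = 57542.
Minute boundaries passed: 31; those not divisible by 10: 31 − 3 = 28; dropped labels = 2 × 28 = 56.
Actual frame index = 57542 − 56 = 57486.

57486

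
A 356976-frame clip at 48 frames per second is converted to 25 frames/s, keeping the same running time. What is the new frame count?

185925 frames

Target frames = source frames × (target rate / source rate) = 356976 × (25)/(48) = 356976 × 25/48 = 185925.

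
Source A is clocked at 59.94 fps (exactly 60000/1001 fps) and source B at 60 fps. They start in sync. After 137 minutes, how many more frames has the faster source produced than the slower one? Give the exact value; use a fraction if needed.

493200/1001 frames

137 min = 8220 s.
A emits 60000/1001 × 8220 = 493200000/1001 frames; B emits 60 × 8220 = 493200.
Difference = 493200/1001 frames (≈ 492.7073); B is ahead of A.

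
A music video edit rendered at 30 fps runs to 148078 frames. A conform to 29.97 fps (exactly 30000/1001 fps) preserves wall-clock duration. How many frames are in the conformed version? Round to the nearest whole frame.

Frames at target rate = 148078 × (30000/1001) / (30) = 21154000/143 ≈ 147930.070.
Nearest whole frame: 147930.

147930 frames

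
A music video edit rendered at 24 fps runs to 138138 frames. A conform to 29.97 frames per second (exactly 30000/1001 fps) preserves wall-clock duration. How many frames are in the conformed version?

Target frames = source frames × (target rate / source rate) = 138138 × (30000/1001)/(24) = 138138 × 1250/1001 = 172500.

172500 frames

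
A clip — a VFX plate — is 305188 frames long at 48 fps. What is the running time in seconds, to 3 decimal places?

Running time = 305188 × 1/48 = 76297/12 s ≈ 6358.083 s.

6358.083 seconds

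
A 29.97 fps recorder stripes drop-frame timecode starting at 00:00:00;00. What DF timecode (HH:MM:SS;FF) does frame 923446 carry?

Each 10-minute DF block holds 10 × 60 × 30 − 9 × 2 = 17982 frames. 923446 ÷ 17982 → 51 full blocks, remainder 6364.
Within the partial block the first minute is 1800 frames and each further minute 1798, so 3 further minute boundaries passed. Total skipped labels = 18 × 51 + 2 × 3 = 924.
Non-drop label index = 923446 + 924 = 924370; at 30 labels/s that is 08:33:32:10, i.e. DF 08:33:32;10.

08:33:32;10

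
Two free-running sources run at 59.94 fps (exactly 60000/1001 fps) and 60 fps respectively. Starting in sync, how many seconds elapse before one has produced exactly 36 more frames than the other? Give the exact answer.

600.6 seconds

The gap grows by |60 − 60000/1001| = 60/1001 frames per second.
Time for a 36-frame gap: 36 ÷ (60/1001) = 600.6 s.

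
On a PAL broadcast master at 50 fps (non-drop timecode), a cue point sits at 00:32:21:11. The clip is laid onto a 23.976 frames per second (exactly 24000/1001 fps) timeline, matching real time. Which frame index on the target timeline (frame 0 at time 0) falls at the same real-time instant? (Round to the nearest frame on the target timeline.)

Source frame index: (0×3600 + 32×60 + 21) × 50 + 11 = 97061.
Real time: 97061 / (50) = 97061/50 s.
Target frame: (97061/50) × (24000/1001) = 46589280/1001 ≈ 46542.737 → 46543.

frame 46543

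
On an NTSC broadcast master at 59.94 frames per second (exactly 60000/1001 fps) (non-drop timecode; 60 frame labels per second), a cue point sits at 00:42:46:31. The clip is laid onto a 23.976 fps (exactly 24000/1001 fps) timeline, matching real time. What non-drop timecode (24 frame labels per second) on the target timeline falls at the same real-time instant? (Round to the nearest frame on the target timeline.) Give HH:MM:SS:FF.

00:42:46:12

Source frame index: (0×3600 + 42×60 + 46) × 60 + 31 = 153991.
Real time: 153991 / (60000/1001) = 154144991/60000 s.
Target frame: (154144991/60000) × (24000/1001) = 307982/5 ≈ 61596.400 → 61596.
At 24 labels/s: frame 61596 → 00:42:46:12.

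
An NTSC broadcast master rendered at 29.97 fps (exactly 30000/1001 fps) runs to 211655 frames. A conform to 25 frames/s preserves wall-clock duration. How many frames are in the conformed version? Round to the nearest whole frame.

Frames at target rate = 211655 × (25) / (30000/1001) = 42373331/240 ≈ 176555.546.
Nearest whole frame: 176556.

176556 frames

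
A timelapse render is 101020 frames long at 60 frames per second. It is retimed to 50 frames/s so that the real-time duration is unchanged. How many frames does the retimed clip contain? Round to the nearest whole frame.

Frames at target rate = 101020 × (50) / (60) = 252550/3 ≈ 84183.333.
Nearest whole frame: 84183.

84183 frames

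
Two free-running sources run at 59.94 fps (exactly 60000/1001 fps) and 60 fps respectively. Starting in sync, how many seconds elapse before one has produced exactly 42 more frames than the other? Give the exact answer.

700.7 seconds

The gap grows by |60 − 60000/1001| = 60/1001 frames per second.
Time for a 42-frame gap: 42 ÷ (60/1001) = 700.7 s.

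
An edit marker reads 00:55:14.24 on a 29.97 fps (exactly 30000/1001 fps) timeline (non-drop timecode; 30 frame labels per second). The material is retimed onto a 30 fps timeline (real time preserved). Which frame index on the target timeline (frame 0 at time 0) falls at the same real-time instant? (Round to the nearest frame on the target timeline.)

Source frame index: (0×3600 + 55×60 + 14) × 30 + 24 = 99444.
Real time: 99444 / (30000/1001) = 8295287/2500 s.
Target frame: (8295287/2500) × (30) = 24885861/250 ≈ 99543.444 → 99543.

frame 99543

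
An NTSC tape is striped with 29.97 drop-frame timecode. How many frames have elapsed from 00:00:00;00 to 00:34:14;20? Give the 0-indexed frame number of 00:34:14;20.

61578

As if non-drop at 30 labels/s: (0 × 3600 + 34 × 60 + 14) × 30 + 20 = 61640.
Minute boundaries passed: 34; those not divisible by 10: 34 − 3 = 31; dropped labels = 2 × 31 = 62.
Actual frame index = 61640 − 62 = 61578.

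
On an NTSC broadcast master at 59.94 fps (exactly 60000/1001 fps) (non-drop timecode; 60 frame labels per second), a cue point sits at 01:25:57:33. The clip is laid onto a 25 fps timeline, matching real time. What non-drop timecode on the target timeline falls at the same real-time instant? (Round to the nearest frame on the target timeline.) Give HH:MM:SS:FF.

Source frame index: (1×3600 + 25×60 + 57) × 60 + 33 = 309453.
Real time: 309453 / (60000/1001) = 103254151/20000 s.
Target frame: (103254151/20000) × (25) = 103254151/800 ≈ 129067.689 → 129068.
At 25 labels/s: frame 129068 → 01:26:02:18.

01:26:02:18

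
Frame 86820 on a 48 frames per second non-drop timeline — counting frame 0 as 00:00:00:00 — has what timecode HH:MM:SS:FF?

00:30:08:36

86820 ÷ 48 = 1808 full seconds, remainder 36 frames.
1808 s = 0 h 30 min 8 s.
Timecode: 00:30:08:36.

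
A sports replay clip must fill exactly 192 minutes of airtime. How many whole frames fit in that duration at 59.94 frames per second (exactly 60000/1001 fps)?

192 min = 11520 s.
Frames = 11520 × 60000/1001 = 691200000/1001 ≈ 690509.4905.
Complete frames: 690509.

690509 frames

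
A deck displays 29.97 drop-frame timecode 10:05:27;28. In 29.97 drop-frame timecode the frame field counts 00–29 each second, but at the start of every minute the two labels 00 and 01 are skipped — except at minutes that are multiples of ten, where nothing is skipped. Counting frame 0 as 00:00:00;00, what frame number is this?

Complete 10-minute blocks: 60, each 17982 frames → 1078920.
Remaining 5 whole minutes in the current block: 1800 + 4 × 1798 = 8992 frames.
Within the current minute: 27 × 30 + 28 − 2 = 836 (labels ;00/;01 skipped at this minute). Total = 1078920 + 8992 + 836 = 1088748.

1088748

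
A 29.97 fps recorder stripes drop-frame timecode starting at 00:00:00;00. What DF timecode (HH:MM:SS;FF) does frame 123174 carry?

Each 10-minute DF block holds 10 × 60 × 30 − 9 × 2 = 17982 frames. 123174 ÷ 17982 → 6 full blocks, remainder 15282.
Within the partial block the first minute is 1800 frames and each further minute 1798, so 8 further minute boundaries passed. Total skipped labels = 18 × 6 + 2 × 8 = 124.
Non-drop label index = 123174 + 124 = 123298; at 30 labels/s that is 01:08:29:28, i.e. DF 01:08:29;28.

01:08:29;28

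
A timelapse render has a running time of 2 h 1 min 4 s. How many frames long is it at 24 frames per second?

2 h 1 min 4 s = 7264 s.
Frames = 7264 × 24 = 174336.

174336 frames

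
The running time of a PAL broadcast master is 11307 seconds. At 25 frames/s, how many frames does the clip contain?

Frames = 11307 × 25 = 282675.

282675 frames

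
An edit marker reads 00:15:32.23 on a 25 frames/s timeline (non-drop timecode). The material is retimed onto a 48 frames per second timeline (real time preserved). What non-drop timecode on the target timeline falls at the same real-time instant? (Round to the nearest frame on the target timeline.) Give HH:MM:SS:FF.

00:15:32:44

Source frame index: (0×3600 + 15×60 + 32) × 25 + 23 = 23323.
Real time: 23323 / (25) = 23323/25 s.
Target frame: (23323/25) × (48) = 1119504/25 ≈ 44780.160 → 44780.
At 48 labels/s: frame 44780 → 00:15:32:44.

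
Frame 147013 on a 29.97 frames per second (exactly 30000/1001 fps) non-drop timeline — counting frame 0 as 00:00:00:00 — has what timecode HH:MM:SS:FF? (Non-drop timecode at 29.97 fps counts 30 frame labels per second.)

01:21:40:13

147013 ÷ 30 = 4900 full seconds, remainder 13 frames.
4900 s = 1 h 21 min 40 s.
Timecode: 01:21:40:13.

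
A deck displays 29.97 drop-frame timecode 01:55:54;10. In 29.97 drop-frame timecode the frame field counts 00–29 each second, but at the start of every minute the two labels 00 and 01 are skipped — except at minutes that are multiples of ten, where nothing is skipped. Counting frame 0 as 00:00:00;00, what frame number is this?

208422

Complete 10-minute blocks: 11, each 17982 frames → 197802.
Remaining 5 whole minutes in the current block: 1800 + 4 × 1798 = 8992 frames.
Within the current minute: 54 × 30 + 10 − 2 = 1628 (labels ;00/;01 skipped at this minute). Total = 197802 + 8992 + 1628 = 208422.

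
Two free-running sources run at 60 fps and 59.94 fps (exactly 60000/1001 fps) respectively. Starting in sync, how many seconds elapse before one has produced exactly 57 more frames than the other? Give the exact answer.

The gap grows by |60000/1001 − 60| = 60/1001 frames per second.
Time for a 57-frame gap: 57 ÷ (60/1001) = 950.95 s.

950.95 seconds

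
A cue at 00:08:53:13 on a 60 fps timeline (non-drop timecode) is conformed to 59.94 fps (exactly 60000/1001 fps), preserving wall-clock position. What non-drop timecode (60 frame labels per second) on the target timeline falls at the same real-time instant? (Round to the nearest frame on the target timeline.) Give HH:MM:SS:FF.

00:08:52:41

Source frame index: (0×3600 + 8×60 + 53) × 60 + 13 = 31993.
Real time: 31993 / (60) = 31993/60 s.
Target frame: (31993/60) × (60000/1001) = 2461000/77 ≈ 31961.039 → 31961.
At 60 labels/s: frame 31961 → 00:08:52:41.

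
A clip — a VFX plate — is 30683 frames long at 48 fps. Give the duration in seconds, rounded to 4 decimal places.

Running time = 30683 × 1/48 = 30683/48 s ≈ 639.2292 s.

639.2292 seconds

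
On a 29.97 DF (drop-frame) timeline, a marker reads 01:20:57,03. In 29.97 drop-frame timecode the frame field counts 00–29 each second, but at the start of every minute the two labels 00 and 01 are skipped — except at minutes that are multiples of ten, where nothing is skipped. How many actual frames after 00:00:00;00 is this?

145569

As if non-drop at 30 labels/s: (1 × 3600 + 20 × 60 + 57) × 30 + 3 = 145713.
Minute boundaries passed: 80; those not divisible by 10: 80 − 8 = 72; dropped labels = 2 × 72 = 144.
Actual frame index = 145713 − 144 = 145569.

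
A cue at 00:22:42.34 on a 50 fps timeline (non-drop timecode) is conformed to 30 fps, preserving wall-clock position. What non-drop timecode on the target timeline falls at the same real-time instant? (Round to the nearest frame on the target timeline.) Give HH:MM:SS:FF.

00:22:42:20

Source frame index: (0×3600 + 22×60 + 42) × 50 + 34 = 68134.
Real time: 68134 / (50) = 34067/25 s.
Target frame: (34067/25) × (30) = 204402/5 ≈ 40880.400 → 40880.
At 30 labels/s: frame 40880 → 00:22:42:20.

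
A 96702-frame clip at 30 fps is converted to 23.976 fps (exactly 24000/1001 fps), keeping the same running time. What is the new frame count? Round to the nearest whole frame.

Frames at target rate = 96702 × (24000/1001) / (30) = 77361600/1001 ≈ 77284.316.
Nearest whole frame: 77284.

77284 frames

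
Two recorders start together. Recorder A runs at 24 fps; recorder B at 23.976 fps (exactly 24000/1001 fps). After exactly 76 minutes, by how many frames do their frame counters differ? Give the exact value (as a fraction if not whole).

109440/1001 frames

76 min = 4560 s.
A emits 24 × 4560 = 109440 frames; B emits 24000/1001 × 4560 = 109440000/1001.
Difference = 109440/1001 frames (≈ 109.3307); B is behind A.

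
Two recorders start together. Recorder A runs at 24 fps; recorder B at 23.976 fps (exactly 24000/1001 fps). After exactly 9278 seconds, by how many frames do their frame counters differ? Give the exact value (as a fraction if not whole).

222672/1001 frames

A emits 24 × 9278 = 222672 frames; B emits 24000/1001 × 9278 = 222672000/1001.
Difference = 222672/1001 frames (≈ 222.4496); B is behind A.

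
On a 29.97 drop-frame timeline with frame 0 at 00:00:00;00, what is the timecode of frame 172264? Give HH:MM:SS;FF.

01:35:47;26

Each 10-minute DF block holds 10 × 60 × 30 − 9 × 2 = 17982 frames. 172264 ÷ 17982 → 9 full blocks, remainder 10426.
Within the partial block the first minute is 1800 frames and each further minute 1798, so 5 further minute boundaries passed. Total skipped labels = 18 × 9 + 2 × 5 = 172.
Non-drop label index = 172264 + 172 = 172436; at 30 labels/s that is 01:35:47:26, i.e. DF 01:35:47;26.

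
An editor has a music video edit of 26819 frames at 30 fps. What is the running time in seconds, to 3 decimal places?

893.967 seconds

Running time = 26819 × 1/30 = 26819/30 s ≈ 893.967 s.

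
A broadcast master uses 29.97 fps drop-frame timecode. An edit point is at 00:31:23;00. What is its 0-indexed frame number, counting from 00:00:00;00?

As if non-drop at 30 labels/s: (0 × 3600 + 31 × 60 + 23) × 30 + 0 = 56490.
Minute boundaries passed: 31; those not divisible by 10: 31 − 3 = 28; dropped labels = 2 × 28 = 56.
Actual frame index = 56490 − 56 = 56434.

56434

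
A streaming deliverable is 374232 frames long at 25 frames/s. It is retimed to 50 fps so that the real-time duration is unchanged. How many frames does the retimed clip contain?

748464 frames

Target frames = source frames × (target rate / source rate) = 374232 × (50)/(25) = 374232 × 2 = 748464.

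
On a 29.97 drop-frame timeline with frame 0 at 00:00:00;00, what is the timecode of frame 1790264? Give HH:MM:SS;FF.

Ten DF minutes hold 17982 frames, so frame 1790264 lies in block 99 (frames 1780218–1798199) with 10046 frames into that block.
The block's first minute is 1800 frames and the rest 1798 each; 10046 frames reaches minute 5, so 99 × 18 + 5 × 2 = 1792 labels have been skipped so far.
Adding those back, label number 1790264 + 1792 = 1792056 at 30 labels/s is 59735 s + 6 f = 16 h 35 min 35 s frame 6, i.e. 16:35:35;06.

16:35:35;06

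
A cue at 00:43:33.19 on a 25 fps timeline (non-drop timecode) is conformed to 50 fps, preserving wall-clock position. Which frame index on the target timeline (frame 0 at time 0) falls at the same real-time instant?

frame 130688

Source frame index: (0×3600 + 43×60 + 33) × 25 + 19 = 65344.
Real time: 65344 / (25) = 65344/25 s.
Target frame: (65344/25) × (50) = 130688.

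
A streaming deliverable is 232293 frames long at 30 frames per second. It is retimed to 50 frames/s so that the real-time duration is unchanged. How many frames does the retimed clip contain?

387155 frames

Target frames = source frames × (target rate / source rate) = 232293 × (50)/(30) = 232293 × 5/3 = 387155.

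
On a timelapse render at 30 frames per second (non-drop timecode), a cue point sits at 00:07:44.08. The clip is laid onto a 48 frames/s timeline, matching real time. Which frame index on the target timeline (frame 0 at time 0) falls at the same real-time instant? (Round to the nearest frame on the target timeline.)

frame 22285

Source frame index: (0×3600 + 7×60 + 44) × 30 + 8 = 13928.
Real time: 13928 / (30) = 6964/15 s.
Target frame: (6964/15) × (48) = 111424/5 ≈ 22284.800 → 22285.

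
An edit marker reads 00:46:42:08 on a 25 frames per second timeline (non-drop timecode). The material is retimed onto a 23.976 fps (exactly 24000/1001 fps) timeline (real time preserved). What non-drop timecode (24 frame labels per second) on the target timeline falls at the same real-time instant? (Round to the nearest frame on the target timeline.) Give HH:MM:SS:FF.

Source frame index: (0×3600 + 46×60 + 42) × 25 + 8 = 70058.
Real time: 70058 / (25) = 70058/25 s.
Target frame: (70058/25) × (24000/1001) = 67255680/1001 ≈ 67188.492 → 67188.
At 24 labels/s: frame 67188 → 00:46:39:12.

00:46:39:12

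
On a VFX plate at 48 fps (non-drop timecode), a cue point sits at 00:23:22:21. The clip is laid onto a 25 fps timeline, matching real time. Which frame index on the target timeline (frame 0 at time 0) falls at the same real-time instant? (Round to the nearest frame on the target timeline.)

Source frame index: (0×3600 + 23×60 + 22) × 48 + 21 = 67317.
Real time: 67317 / (48) = 22439/16 s.
Target frame: (22439/16) × (25) = 560975/16 ≈ 35060.938 → 35061.

frame 35061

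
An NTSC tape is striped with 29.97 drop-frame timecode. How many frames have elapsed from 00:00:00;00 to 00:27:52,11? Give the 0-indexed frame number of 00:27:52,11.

50121

Complete 10-minute blocks: 2, each 17982 frames → 35964.
Remaining 7 whole minutes in the current block: 1800 + 6 × 1798 = 12588 frames.
Within the current minute: 52 × 30 + 11 − 2 = 1569 (labels ;00/;01 skipped at this minute). Total = 35964 + 12588 + 1569 = 50121.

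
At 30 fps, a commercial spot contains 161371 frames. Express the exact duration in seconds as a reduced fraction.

161371/30 seconds

Running time = 161371 ÷ (30) = 161371 × 1/30 = 161371/30 s.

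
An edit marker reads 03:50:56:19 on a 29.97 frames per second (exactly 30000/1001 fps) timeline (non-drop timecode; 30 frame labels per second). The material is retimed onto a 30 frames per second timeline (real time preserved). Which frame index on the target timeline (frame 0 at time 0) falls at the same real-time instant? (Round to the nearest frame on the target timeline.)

Source frame index: (3×3600 + 50×60 + 56) × 30 + 19 = 415699.
Real time: 415699 / (30000/1001) = 416114699/30000 s.
Target frame: (416114699/30000) × (30) = 416114699/1000 ≈ 416114.699 → 416115.

frame 416115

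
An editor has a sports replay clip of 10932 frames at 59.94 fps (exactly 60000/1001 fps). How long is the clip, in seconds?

Running time = 10932 / (60000/1001) = 182.3822 s.

182.3822 seconds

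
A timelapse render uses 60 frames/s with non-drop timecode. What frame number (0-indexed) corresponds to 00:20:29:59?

Total seconds to the label: (0 × 3600 + 20 × 60 + 29) = 1229.
Frame index = 1229 × 60 + 59 = 73799.

73799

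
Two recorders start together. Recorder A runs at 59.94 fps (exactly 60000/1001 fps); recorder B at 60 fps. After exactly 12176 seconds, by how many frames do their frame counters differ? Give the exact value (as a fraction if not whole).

A emits 60000/1001 × 12176 = 730560000/1001 frames; B emits 60 × 12176 = 730560.
Difference = 730560/1001 frames (≈ 729.8302); B is ahead of A.

730560/1001 frames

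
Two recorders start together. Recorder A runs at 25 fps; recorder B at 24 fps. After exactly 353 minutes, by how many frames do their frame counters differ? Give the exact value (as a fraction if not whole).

353 min = 21180 s.
A emits 25 × 21180 = 529500 frames; B emits 24 × 21180 = 508320.
Difference = 21180 frames; B is behind A.

21180 frames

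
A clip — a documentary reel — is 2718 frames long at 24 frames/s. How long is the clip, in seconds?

Running time = 2718 / (24) = 113.25 s.

113.25 seconds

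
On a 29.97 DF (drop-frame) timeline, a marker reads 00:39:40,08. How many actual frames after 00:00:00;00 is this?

Complete 10-minute blocks: 3, each 17982 frames → 53946.
Remaining 9 whole minutes in the current block: 1800 + 8 × 1798 = 16184 frames.
Within the current minute: 40 × 30 + 8 − 2 = 1206 (labels ;00/;01 skipped at this minute). Total = 53946 + 16184 + 1206 = 71336.

71336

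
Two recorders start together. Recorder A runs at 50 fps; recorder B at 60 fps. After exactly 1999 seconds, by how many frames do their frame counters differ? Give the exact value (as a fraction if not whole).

A emits 50 × 1999 = 99950 frames; B emits 60 × 1999 = 119940.
Difference = 19990 frames; B is ahead of A.

19990 frames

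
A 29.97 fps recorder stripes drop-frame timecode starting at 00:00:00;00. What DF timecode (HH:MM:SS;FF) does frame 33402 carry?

00:18:34;16

Ten DF minutes hold 17982 frames, so frame 33402 lies in block 1 (frames 17982–35963) with 15420 frames into that block.
The block's first minute is 1800 frames and the rest 1798 each; 15420 frames reaches minute 8, so 1 × 18 + 8 × 2 = 34 labels have been skipped so far.
Adding those back, label number 33402 + 34 = 33436 at 30 labels/s is 1114 s + 16 f = 0 h 18 min 34 s frame 16, i.e. 00:18:34;16.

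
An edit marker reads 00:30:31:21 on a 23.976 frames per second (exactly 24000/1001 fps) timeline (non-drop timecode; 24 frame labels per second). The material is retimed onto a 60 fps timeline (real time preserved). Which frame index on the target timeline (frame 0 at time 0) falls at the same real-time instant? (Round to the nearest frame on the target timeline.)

frame 110022

Source frame index: (0×3600 + 30×60 + 31) × 24 + 21 = 43965.
Real time: 43965 / (24000/1001) = 2933931/1600 s.
Target frame: (2933931/1600) × (60) = 8801793/80 ≈ 110022.413 → 110022.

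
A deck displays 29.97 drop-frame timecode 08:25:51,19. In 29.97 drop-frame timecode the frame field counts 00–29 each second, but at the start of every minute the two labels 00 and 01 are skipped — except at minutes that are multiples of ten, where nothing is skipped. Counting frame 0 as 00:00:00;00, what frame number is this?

As if non-drop at 30 labels/s: (8 × 3600 + 25 × 60 + 51) × 30 + 19 = 910549.
Minute boundaries passed: 505; those not divisible by 10: 505 − 50 = 455; dropped labels = 2 × 455 = 910.
Actual frame index = 910549 − 910 = 909639.

909639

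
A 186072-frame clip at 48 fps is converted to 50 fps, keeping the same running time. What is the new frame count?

193825 frames

Target frames = source frames × (target rate / source rate) = 186072 × (50)/(48) = 186072 × 25/24 = 193825.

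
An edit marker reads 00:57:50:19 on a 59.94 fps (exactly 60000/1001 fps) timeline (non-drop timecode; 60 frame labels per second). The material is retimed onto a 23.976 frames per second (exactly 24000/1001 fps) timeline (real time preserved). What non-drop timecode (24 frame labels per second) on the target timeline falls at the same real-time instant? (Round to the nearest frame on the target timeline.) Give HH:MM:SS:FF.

Source frame index: (0×3600 + 57×60 + 50) × 60 + 19 = 208219.
Real time: 208219 / (60000/1001) = 208427219/60000 s.
Target frame: (208427219/60000) × (24000/1001) = 416438/5 ≈ 83287.600 → 83288.
At 24 labels/s: frame 83288 → 00:57:50:08.

00:57:50:08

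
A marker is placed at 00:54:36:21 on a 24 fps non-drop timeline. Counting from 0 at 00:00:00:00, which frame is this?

Total seconds to the label: (0 × 3600 + 54 × 60 + 36) = 3276.
Frame index = 3276 × 24 + 21 = 78645.

78645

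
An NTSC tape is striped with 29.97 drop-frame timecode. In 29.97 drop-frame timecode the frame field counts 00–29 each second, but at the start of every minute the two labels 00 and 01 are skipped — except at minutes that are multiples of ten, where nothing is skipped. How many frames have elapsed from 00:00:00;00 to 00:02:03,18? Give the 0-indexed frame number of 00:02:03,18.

3704

Complete 10-minute blocks: 0, each 17982 frames → 0.
Remaining 2 whole minutes in the current block: 1800 + 1 × 1798 = 3598 frames.
Within the current minute: 3 × 30 + 18 − 2 = 106 (labels ;00/;01 skipped at this minute). Total = 0 + 3598 + 106 = 3704.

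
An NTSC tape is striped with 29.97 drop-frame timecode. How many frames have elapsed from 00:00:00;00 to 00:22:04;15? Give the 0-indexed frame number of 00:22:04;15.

39695

Complete 10-minute blocks: 2, each 17982 frames → 35964.
Remaining 2 whole minutes in the current block: 1800 + 1 × 1798 = 3598 frames.
Within the current minute: 4 × 30 + 15 − 2 = 133 (labels ;00/;01 skipped at this minute). Total = 35964 + 3598 + 133 = 39695.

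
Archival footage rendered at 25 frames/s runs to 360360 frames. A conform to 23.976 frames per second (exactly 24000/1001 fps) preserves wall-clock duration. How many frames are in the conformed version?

345600 frames

Target frames = source frames × (target rate / source rate) = 360360 × (24000/1001)/(25) = 360360 × 960/1001 = 345600.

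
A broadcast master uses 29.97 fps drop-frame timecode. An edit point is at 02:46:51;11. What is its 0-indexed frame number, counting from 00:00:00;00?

Complete 10-minute blocks: 16, each 17982 frames → 287712.
Remaining 6 whole minutes in the current block: 1800 + 5 × 1798 = 10790 frames.
Within the current minute: 51 × 30 + 11 − 2 = 1539 (labels ;00/;01 skipped at this minute). Total = 287712 + 10790 + 1539 = 300041.

300041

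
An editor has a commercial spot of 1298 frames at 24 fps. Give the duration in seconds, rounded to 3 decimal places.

Running time = 1298 × 1/24 = 649/12 s ≈ 54.083 s.

54.083 seconds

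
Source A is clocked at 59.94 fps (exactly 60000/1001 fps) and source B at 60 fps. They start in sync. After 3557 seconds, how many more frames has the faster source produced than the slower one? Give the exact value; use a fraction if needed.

213420/1001 frames

A emits 60000/1001 × 3557 = 213420000/1001 frames; B emits 60 × 3557 = 213420.
Difference = 213420/1001 frames (≈ 213.2068); B is ahead of A.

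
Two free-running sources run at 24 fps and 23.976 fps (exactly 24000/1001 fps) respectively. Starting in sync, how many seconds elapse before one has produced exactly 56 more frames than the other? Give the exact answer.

7007/3 seconds

The gap grows by |24000/1001 − 24| = 24/1001 frames per second.
Time for a 56-frame gap: 56 ÷ (24/1001) = 7007/3 s.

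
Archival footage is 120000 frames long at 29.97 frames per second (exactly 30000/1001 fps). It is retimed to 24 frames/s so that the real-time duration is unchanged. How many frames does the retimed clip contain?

Target frames = source frames × (target rate / source rate) = 120000 × (24)/(30000/1001) = 120000 × 1001/1250 = 96096.

96096 frames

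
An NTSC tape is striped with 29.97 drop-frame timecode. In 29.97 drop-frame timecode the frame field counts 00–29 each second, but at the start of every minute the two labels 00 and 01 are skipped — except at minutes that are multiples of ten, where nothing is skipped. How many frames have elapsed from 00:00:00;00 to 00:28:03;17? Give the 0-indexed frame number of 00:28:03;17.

50455

Complete 10-minute blocks: 2, each 17982 frames → 35964.
Remaining 8 whole minutes in the current block: 1800 + 7 × 1798 = 14386 frames.
Within the current minute: 3 × 30 + 17 − 2 = 105 (labels ;00/;01 skipped at this minute). Total = 35964 + 14386 + 105 = 50455.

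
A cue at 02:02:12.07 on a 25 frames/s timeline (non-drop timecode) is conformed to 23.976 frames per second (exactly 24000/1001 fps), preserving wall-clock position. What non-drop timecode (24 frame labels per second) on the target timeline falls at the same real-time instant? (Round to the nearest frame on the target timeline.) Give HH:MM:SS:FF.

02:02:04:23

Source frame index: (2×3600 + 2×60 + 12) × 25 + 7 = 183307.
Real time: 183307 / (25) = 183307/25 s.
Target frame: (183307/25) × (24000/1001) = 175974720/1001 ≈ 175798.921 → 175799.
At 24 labels/s: frame 175799 → 02:02:04:23.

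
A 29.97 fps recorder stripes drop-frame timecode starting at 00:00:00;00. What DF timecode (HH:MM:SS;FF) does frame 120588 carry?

Ten DF minutes hold 17982 frames, so frame 120588 lies in block 6 (frames 107892–125873) with 12696 frames into that block.
The block's first minute is 1800 frames and the rest 1798 each; 12696 frames reaches minute 7, so 6 × 18 + 7 × 2 = 122 labels have been skipped so far.
Adding those back, label number 120588 + 122 = 120710 at 30 labels/s is 4023 s + 20 f = 1 h 7 min 3 s frame 20, i.e. 01:07:03;20.

01:07:03;20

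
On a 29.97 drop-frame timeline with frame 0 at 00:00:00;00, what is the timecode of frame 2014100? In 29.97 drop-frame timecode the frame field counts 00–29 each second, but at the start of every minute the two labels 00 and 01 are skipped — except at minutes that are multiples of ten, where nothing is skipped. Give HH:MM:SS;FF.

18:40:03;26

Each 10-minute DF block holds 10 × 60 × 30 − 9 × 2 = 17982 frames. 2014100 ÷ 17982 → 112 full blocks, remainder 116.
Within the partial block the first minute is 1800 frames and each further minute 1798, so 0 further minute boundaries passed. Total skipped labels = 18 × 112 + 2 × 0 = 2016.
Non-drop label index = 2014100 + 2016 = 2016116; at 30 labels/s that is 18:40:03:26, i.e. DF 18:40:03;26.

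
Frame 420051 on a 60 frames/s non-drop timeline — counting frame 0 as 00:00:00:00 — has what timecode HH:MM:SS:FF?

420051 ÷ 60 = 7000 full seconds, remainder 51 frames.
7000 s = 1 h 56 min 40 s.
Timecode: 01:56:40:51.

01:56:40:51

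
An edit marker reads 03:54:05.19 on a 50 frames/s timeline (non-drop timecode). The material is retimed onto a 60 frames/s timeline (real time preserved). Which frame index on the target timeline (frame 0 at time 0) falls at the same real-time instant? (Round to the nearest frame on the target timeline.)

Source frame index: (3×3600 + 54×60 + 5) × 50 + 19 = 702269.
Real time: 702269 / (50) = 702269/50 s.
Target frame: (702269/50) × (60) = 4213614/5 ≈ 842722.800 → 842723.

frame 842723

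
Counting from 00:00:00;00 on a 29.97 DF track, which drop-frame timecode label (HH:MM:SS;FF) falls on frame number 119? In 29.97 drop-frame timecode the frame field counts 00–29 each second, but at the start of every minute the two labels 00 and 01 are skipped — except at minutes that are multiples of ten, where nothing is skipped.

00:00:03;29

Each 10-minute DF block holds 10 × 60 × 30 − 9 × 2 = 17982 frames. 119 ÷ 17982 → 0 full blocks, remainder 119.
Within the partial block the first minute is 1800 frames and each further minute 1798, so 0 further minute boundaries passed. Total skipped labels = 18 × 0 + 2 × 0 = 0.
Non-drop label index = 119 + 0 = 119; at 30 labels/s that is 00:00:03:29, i.e. DF 00:00:03;29.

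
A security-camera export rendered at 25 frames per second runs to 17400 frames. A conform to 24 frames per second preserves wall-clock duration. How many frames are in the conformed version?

Target frames = source frames × (target rate / source rate) = 17400 × (24)/(25) = 17400 × 24/25 = 16704.

16704 frames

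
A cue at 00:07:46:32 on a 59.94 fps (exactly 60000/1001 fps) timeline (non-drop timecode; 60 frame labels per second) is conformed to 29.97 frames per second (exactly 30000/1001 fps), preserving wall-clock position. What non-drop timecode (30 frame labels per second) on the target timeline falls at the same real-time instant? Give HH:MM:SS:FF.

00:07:46:16

Source frame index: (0×3600 + 7×60 + 46) × 60 + 32 = 27992.
Real time: 27992 / (60000/1001) = 3502499/7500 s.
Target frame: (3502499/7500) × (30000/1001) = 13996.
At 30 labels/s: frame 13996 → 00:07:46:16.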